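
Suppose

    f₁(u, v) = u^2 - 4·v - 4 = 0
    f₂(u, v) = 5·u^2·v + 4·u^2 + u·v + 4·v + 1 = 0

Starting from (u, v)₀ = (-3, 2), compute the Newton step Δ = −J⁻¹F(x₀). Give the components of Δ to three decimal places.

(0.626, -1.689)

At (-3, 2): F = (-3.000, 129.000).
Jacobian J = [[2·u, -4], [10·u·v + 8·u + v, 5·u^2 + u + 4]].
At the point, J = [[-6.000, -4.000], [-82.000, 46.000]] (det J = -604.000).
Solving J·Δ = −F gives Δ = (0.626, -1.689).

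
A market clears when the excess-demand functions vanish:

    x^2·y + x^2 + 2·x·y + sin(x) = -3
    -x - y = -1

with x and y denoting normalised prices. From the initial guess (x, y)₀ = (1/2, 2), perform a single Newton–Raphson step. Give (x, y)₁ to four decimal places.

(-0.1570, 1.1570)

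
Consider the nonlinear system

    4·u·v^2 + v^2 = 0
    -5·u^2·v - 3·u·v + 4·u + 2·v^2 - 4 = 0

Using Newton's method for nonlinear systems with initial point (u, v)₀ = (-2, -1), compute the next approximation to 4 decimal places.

At (-2, -1): F = (-7.0000, 4.0000).
Jacobian J = [[4·v^2, 8·u·v + 2·v], [-10·u·v - 3·v + 4, -5·u^2 - 3·u + 4·v]].
At the point, J = [[4.0000, 14.0000], [-13.0000, -18.0000]] (det J = 110.0000).
Solving J·Δ = −F gives Δ = (-0.6364, 0.6818).
Then the next iterate is (u, v)₁ = (-2.6364, -0.3182).

(-2.6364, -0.3182)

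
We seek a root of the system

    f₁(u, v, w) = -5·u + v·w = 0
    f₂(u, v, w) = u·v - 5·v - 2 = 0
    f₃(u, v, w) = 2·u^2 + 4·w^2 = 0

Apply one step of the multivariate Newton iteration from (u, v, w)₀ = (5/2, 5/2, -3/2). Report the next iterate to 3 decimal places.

(0.956, -2.344, -0.995)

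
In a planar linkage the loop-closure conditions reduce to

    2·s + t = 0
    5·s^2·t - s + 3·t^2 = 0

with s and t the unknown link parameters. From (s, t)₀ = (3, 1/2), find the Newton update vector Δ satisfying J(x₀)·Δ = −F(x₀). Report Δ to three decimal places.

At (3, 1/2): F = (6.500, 20.250).
Jacobian J = [[2, 1], [10·s·t - 1, 5·s^2 + 6·t]].
At the point, J = [[2.000, 1.000], [14.000, 48.000]] (det J = 82.000).
Solving J·Δ = −F gives Δ = (-3.558, 0.616).

(-3.558, 0.616)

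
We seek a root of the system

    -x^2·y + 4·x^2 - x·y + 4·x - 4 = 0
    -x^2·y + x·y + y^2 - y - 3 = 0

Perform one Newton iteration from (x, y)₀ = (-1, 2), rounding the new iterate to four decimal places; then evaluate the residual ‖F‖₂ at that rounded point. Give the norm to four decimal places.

At (-1, 2): F = (-4.0000, -5.0000).
Jacobian J = [[-2·x·y + 8·x - y + 4, -x^2 - x], [-2·x·y + y, -x^2 + x + 2·y - 1]].
At the point, J = [[-2.0000, 0.0000], [6.0000, 1.0000]] (det J = -2.0000).
Solving J·Δ = −F gives Δ = (-2.0000, 17.0000).
Then the next iterate is (x, y)₁ = (-3.0000, 19.0000).
Re-evaluating at (-3.0000, 19.0000): F = (-94.0000, 111.0000), so ‖F‖₂ = 145.4545.

145.4545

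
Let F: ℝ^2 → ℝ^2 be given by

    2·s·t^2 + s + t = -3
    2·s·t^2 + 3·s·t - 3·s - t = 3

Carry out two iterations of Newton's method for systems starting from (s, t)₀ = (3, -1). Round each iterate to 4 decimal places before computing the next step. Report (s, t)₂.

(-0.4751, -1.1851)

At (3, -1): F = (11.0000, -14.0000).
Jacobian J = [[2·t^2 + 1, 4·s·t + 1], [2·t^2 + 3·t - 3, 4·s·t + 3·s - 1]].
At the point, J = [[3.0000, -11.0000], [-4.0000, -4.0000]] (det J = -56.0000).
Solving J·Δ = −F gives Δ = (-3.5357, 0.0357).
Then the next iterate is (s, t)₁ = (-0.5357, -0.9643).
Round to (-0.5357, -0.9643) and repeat: F = (0.503732, 0.124859), J = [[2.859749, 3.066302], [-4.033151, -0.540798]].
Δ = (0.0606, -0.2208), so (s, t)₂ = (-0.4751, -1.1851).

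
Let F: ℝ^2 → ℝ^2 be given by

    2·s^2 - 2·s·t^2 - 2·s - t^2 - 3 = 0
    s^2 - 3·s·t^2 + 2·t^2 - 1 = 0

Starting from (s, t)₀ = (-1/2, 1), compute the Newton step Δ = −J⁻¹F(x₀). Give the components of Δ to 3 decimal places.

(-0.250, -0.536)

At (-1/2, 1): F = (-1.500, 2.750).
Jacobian J = [[4·s - 2·t^2 - 2, -4·s·t - 2·t], [2·s - 3·t^2, -6·s·t + 4·t]].
At the point, J = [[-6.000, 0.000], [-4.000, 7.000]] (det J = -42.000).
Solving J·Δ = −F gives Δ = (-0.250, -0.536).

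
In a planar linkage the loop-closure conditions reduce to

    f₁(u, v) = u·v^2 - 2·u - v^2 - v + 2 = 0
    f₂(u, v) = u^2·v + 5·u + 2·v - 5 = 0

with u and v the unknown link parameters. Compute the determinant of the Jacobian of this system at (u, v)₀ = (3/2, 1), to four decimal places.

-4.2500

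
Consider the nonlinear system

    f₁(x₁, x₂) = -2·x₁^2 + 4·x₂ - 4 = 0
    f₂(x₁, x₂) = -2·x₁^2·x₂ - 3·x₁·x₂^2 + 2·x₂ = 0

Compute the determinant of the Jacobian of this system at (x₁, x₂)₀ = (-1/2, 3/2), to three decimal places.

27.000

J = [[-4·x₁, 4], [-4·x₁·x₂ - 3·x₂^2, -2·x₁^2 - 6·x₁·x₂ + 2]].
At the point, J = [[2.000, 4.000], [-3.750, 6.000]].
det J = 27.000.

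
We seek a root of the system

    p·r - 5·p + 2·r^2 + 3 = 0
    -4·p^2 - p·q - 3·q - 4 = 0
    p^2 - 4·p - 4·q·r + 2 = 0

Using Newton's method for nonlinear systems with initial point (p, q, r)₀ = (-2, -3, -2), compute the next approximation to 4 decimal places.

At (-2, -3, -2): F = (25.0000, -17.0000, -10.0000).
Jacobian J = [[r - 5, 0, p + 4·r], [-8·p - q, -p - 3, 0], [2·p - 4, -4·r, -4·q]].
At the point, J = [[-7.0000, 0.0000, -10.0000], [19.0000, -1.0000, 0.0000], [-8.0000, 8.0000, 12.0000]] (det J = -1356.0000).
Solving J·Δ = −F gives Δ = (0.8555, -0.7463, 1.9012).
Then the next iterate is (p, q, r)₁ = (-1.1445, -3.7463, -0.0988).

(-1.1445, -3.7463, -0.0988)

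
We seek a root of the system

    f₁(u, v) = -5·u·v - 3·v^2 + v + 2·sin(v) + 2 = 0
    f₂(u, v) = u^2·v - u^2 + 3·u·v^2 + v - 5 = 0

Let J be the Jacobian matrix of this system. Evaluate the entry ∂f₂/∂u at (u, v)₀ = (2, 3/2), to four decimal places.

∂f₂/∂u = 2·u·v - 2·u + 3·v^2.
At (2, 3/2) this is 8.7500.

8.7500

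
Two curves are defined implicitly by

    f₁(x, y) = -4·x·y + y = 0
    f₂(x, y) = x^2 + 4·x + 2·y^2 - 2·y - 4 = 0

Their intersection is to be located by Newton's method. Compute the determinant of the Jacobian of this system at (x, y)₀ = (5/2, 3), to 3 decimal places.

J = [[-4·y, -4·x + 1], [2·x + 4, 4·y - 2]].
At the point, J = [[-12.000, -9.000], [9.000, 10.000]].
det J = -39.000.

-39.000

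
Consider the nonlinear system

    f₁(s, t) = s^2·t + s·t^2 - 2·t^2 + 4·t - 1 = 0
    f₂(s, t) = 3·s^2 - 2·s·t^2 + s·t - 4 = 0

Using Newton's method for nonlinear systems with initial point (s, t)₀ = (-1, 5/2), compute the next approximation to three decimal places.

(-0.834, 1.796)

At (-1, 5/2): F = (-7.250, 9.000).
Jacobian J = [[2·s·t + t^2, s^2 + 2·s·t - 4·t + 4], [6·s - 2·t^2 + t, -4·s·t + s]].
At the point, J = [[1.250, -10.000], [-16.000, 9.000]] (det J = -148.750).
Solving J·Δ = −F gives Δ = (0.166, -0.704).
Then the next iterate is (s, t)₁ = (-0.834, 1.796).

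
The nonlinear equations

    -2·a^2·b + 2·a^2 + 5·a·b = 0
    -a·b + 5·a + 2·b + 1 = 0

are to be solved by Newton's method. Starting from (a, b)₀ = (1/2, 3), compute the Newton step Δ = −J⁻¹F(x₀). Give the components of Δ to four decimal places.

(0.5000, -6.0000)

At (1/2, 3): F = (6.5000, 8.0000).
Jacobian J = [[-4·a·b + 4·a + 5·b, -2·a^2 + 5·a], [-b + 5, -a + 2]].
At the point, J = [[11.0000, 2.0000], [2.0000, 1.5000]] (det J = 12.5000).
Solving J·Δ = −F gives Δ = (0.5000, -6.0000).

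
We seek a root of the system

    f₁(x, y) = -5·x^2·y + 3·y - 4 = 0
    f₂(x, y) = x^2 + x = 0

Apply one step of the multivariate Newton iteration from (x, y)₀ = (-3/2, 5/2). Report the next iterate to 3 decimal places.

(-1.125, 1.220)

At (-3/2, 5/2): F = (-24.625, 0.750).
Jacobian J = [[-10·x·y, -5·x^2 + 3], [2·x + 1, 0]].
At the point, J = [[37.500, -8.250], [-2.000, 0.000]] (det J = -16.500).
Solving J·Δ = −F gives Δ = (0.375, -1.280).
Then the next iterate is (x, y)₁ = (-1.125, 1.220).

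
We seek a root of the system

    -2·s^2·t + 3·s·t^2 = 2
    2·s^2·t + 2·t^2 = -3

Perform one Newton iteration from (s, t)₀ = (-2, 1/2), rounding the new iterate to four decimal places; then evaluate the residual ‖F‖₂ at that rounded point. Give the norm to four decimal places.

At (-2, 1/2): F = (-7.5000, 7.5000).
Jacobian J = [[-4·s·t + 3·t^2, -2·s^2 + 6·s·t], [4·s·t, 2·s^2 + 4·t]].
At the point, J = [[4.7500, -14.0000], [-4.0000, 10.0000]] (det J = -8.5000).
Solving J·Δ = −F gives Δ = (3.5294, 0.6618).
Then the next iterate is (s, t)₁ = (1.5294, 1.1618).
Re-evaluating at (1.5294, 1.1618): F = (-1.241993, 11.134608), so ‖F‖₂ = 11.2037.

11.2037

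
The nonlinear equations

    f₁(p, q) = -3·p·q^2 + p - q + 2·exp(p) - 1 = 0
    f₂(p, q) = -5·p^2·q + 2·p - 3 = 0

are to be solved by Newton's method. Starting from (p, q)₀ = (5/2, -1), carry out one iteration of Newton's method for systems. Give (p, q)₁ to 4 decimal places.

At (5/2, -1): F = (19.364988, 33.2500).
Jacobian J = [[-3·q^2 + 2·exp(p) + 1, -6·p·q - 1], [-10·p·q + 2, -5·p^2]].
At the point, J = [[22.364988, 14.0000], [27.0000, -31.2500]] (det J = -1076.905873).
Solving J·Δ = −F gives Δ = (-0.9942, 0.2050).
Then the next iterate is (p, q)₁ = (1.5058, -0.7950).

(1.5058, -0.7950)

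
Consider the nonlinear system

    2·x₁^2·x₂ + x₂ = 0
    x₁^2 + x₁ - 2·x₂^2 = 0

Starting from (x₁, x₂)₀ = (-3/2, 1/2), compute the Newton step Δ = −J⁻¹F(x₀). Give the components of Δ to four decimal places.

(0.4044, -0.2794)

At (-3/2, 1/2): F = (2.7500, 0.2500).
Jacobian J = [[4·x₁·x₂, 2·x₁^2 + 1], [2·x₁ + 1, -4·x₂]].
At the point, J = [[-3.0000, 5.5000], [-2.0000, -2.0000]] (det J = 17.0000).
Solving J·Δ = −F gives Δ = (0.4044, -0.2794).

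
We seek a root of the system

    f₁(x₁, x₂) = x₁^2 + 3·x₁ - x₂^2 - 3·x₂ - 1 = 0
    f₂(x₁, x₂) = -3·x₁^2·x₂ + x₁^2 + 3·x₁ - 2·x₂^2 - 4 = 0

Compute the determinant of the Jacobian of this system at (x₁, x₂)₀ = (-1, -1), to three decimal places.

-4.000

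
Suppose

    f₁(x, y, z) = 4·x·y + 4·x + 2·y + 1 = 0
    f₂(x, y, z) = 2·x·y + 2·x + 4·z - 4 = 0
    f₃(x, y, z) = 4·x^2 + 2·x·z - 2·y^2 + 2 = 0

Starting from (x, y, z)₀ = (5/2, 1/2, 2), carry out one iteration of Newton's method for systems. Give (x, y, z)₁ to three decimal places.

At (5/2, 1/2, 2): F = (17.000, 11.500, 36.500).
Jacobian J = [[4·y + 4, 4·x + 2, 0], [2·y + 2, 2·x, 4], [8·x + 2·z, -4·y, 2·x]].
At the point, J = [[6.000, 12.000, 0.000], [3.000, 5.000, 4.000], [24.000, -2.000, 5.000]] (det J = 1170.000).
Solving J·Δ = −F gives Δ = (-1.387, -0.723, -0.931).
Then the next iterate is (x, y, z)₁ = (1.113, -0.223, 1.069).

(1.113, -0.223, 1.069)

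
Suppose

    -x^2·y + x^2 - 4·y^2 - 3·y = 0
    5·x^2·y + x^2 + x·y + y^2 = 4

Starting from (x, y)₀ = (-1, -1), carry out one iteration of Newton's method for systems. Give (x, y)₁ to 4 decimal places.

At (-1, -1): F = (1.0000, -6.0000).
Jacobian J = [[-2·x·y + 2·x, -x^2 - 8·y - 3], [10·x·y + 2·x + y, 5·x^2 + x + 2·y]].
At the point, J = [[-4.0000, 4.0000], [7.0000, 2.0000]] (det J = -36.0000).
Solving J·Δ = −F gives Δ = (0.7222, 0.4722).
Then the next iterate is (x, y)₁ = (-0.2778, -0.5278).

(-0.2778, -0.5278)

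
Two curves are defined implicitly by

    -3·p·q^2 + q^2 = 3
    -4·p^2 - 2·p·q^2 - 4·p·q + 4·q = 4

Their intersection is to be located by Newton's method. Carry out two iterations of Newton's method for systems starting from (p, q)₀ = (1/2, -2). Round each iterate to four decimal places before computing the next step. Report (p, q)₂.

(-15.3006, -28.8946)

At (1/2, -2): F = (-5.0000, -13.0000).
Jacobian J = [[-3·q^2, -6·p·q + 2·q], [-8·p - 2·q^2 - 4·q, -4·p·q - 4·p + 4]].
At the point, J = [[-12.0000, 2.0000], [-4.0000, 6.0000]] (det J = -64.0000).
Solving J·Δ = −F gives Δ = (-0.0625, 2.1250).
Then the next iterate is (p, q)₁ = (0.4375, 0.1250).
Round to (0.4375, 0.1250) and repeat: F = (-3.004883, -4.498047), J = [[-0.046875, -0.078125], [-4.031250, 2.031250]].
Δ = (-15.7381, -29.0196), so (p, q)₂ = (-15.3006, -28.8946).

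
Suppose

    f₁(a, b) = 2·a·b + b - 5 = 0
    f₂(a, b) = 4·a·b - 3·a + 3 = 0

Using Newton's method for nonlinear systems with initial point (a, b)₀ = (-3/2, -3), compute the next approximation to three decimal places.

At (-3/2, -3): F = (1.000, 25.500).
Jacobian J = [[2·b, 2·a + 1], [4·b - 3, 4·a]].
At the point, J = [[-6.000, -2.000], [-15.000, -6.000]] (det J = 6.000).
Solving J·Δ = −F gives Δ = (-7.500, 23.000).
Then the next iterate is (a, b)₁ = (-9.000, 20.000).

(-9.000, 20.000)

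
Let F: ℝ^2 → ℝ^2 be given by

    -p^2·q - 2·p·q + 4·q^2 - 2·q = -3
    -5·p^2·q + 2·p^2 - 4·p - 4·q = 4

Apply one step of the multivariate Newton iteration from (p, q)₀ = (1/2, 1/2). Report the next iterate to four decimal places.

(1.0667, -1.5333)

At (1/2, 1/2): F = (2.3750, -8.1250).
Jacobian J = [[-2·p·q - 2·q, -p^2 - 2·p + 8·q - 2], [-10·p·q + 4·p - 4, -5·p^2 - 4]].
At the point, J = [[-1.5000, 0.7500], [-4.5000, -5.2500]] (det J = 11.2500).
Solving J·Δ = −F gives Δ = (0.5667, -2.0333).
Then the next iterate is (p, q)₁ = (1.0667, -1.5333).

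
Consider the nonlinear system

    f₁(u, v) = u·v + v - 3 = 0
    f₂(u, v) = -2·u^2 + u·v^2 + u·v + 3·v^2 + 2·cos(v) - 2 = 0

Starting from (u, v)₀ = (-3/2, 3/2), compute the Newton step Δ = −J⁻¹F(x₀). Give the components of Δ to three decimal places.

(1.000, -4.499)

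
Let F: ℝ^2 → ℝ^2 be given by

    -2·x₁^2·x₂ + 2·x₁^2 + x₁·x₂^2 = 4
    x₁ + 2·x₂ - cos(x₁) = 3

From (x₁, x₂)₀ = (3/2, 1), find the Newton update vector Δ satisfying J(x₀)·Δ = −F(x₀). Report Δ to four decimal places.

(0.8719, -1.0854)

At (3/2, 1): F = (-2.5000, 0.429263).
Jacobian J = [[-4·x₁·x₂ + 4·x₁ + x₂^2, -2·x₁^2 + 2·x₁·x₂], [sin(x₁) + 1, 2]].
At the point, J = [[1.0000, -1.5000], [1.997495, 2.0000]] (det J = 4.996242).
Solving J·Δ = −F gives Δ = (0.8719, -1.0854).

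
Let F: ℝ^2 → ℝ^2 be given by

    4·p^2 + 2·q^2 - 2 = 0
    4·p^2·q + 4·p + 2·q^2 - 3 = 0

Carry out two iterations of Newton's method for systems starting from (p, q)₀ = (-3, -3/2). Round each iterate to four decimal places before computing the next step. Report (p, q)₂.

(-0.6631, -1.1484)

At (-3, -3/2): F = (38.5000, -64.5000).
Jacobian J = [[8·p, 4·q], [8·p·q + 4, 4·p^2 + 4·q]].
At the point, J = [[-24.0000, -6.0000], [40.0000, 30.0000]] (det J = -480.0000).
Solving J·Δ = −F gives Δ = (1.6000, 0.0167).
Then the next iterate is (p, q)₁ = (-1.4000, -1.4833).
Round to (-1.4000, -1.4833) and repeat: F = (10.240358, -15.828714), J = [[-11.2000, -5.9332], [20.612960, 1.9068]].
Δ = (0.7369, 0.3349), so (p, q)₂ = (-0.6631, -1.1484).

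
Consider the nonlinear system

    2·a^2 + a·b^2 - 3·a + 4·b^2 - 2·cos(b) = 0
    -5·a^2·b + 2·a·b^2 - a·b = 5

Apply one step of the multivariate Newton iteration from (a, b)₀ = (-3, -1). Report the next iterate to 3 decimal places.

At (-3, -1): F = (26.91940, 31.000).
Jacobian J = [[4·a + b^2 - 3, 2·a·b + 8·b + 2·sin(b)], [-10·a·b + 2·b^2 - b, -5·a^2 + 4·a·b - a]].
At the point, J = [[-14.000, -3.68294], [-27.000, -30.000]] (det J = 320.56057).
Solving J·Δ = −F gives Δ = (2.163, -0.913).
Then the next iterate is (a, b)₁ = (-0.837, -1.913).

(-0.837, -1.913)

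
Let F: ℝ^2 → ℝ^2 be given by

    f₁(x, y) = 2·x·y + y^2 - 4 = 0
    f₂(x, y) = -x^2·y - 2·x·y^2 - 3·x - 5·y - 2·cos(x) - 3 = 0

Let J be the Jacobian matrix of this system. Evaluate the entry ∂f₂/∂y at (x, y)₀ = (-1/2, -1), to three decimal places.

-7.250

∂f₂/∂y = -x^2 - 4·x·y - 5.
At (-1/2, -1) this is -7.250.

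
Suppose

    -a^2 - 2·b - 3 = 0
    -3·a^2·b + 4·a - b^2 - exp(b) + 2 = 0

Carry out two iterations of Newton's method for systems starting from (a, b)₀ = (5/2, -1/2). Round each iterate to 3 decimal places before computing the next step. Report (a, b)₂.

(-0.210, -0.988)

At (5/2, -1/2): F = (-8.250, 20.51847).
Jacobian J = [[-2·a, -2], [-6·a·b + 4, -3·a^2 - 2·b - exp(b)]].
At the point, J = [[-5.000, -2.000], [11.500, -18.35653]] (det J = 114.78265).
Solving J·Δ = −F gives Δ = (-1.677, 0.067).
Then the next iterate is (a, b)₁ = (0.823, -0.433).
Round to (0.823, -0.433) and repeat: F = (-2.81133, 5.33580), J = [[-1.646, -2.000], [6.13815, -1.81455]].
Δ = (-1.033, -0.555), so (a, b)₂ = (-0.210, -0.988).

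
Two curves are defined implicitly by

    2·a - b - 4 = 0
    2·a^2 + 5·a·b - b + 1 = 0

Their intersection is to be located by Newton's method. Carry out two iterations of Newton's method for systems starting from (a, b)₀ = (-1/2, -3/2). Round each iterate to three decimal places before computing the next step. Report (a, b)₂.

At (-1/2, -3/2): F = (-3.500, 6.750).
Jacobian J = [[2, -1], [4·a + 5·b, 5·a - 1]].
At the point, J = [[2.000, -1.000], [-9.500, -3.500]] (det J = -16.500).
Solving J·Δ = −F gives Δ = (1.152, -1.197).
Then the next iterate is (a, b)₁ = (0.652, -2.697).
Round to (0.652, -2.697) and repeat: F = (0.001, -4.24501), J = [[2.000, -1.000], [-10.877, 2.260]].
Δ = (-0.667, -1.334), so (a, b)₂ = (-0.015, -4.031).

(-0.015, -4.031)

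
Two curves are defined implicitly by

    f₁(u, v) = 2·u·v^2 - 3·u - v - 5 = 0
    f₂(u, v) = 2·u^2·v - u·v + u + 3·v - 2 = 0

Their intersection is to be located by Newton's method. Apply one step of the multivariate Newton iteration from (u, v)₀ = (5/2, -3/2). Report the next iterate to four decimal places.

At (5/2, -3/2): F = (0.2500, -19.0000).
Jacobian J = [[2·v^2 - 3, 4·u·v - 1], [4·u·v - v + 1, 2·u^2 - u + 3]].
At the point, J = [[1.5000, -16.0000], [-12.5000, 13.0000]] (det J = -180.5000).
Solving J·Δ = −F gives Δ = (-1.6662, -0.1406).
Then the next iterate is (u, v)₁ = (0.8338, -1.6406).

(0.8338, -1.6406)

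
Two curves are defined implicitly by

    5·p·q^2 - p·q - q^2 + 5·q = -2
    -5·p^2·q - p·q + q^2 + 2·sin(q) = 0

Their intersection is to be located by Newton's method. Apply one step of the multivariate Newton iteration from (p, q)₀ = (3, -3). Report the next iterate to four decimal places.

(1.8473, -2.1870)

At (3, -3): F = (122.0000, 152.717760).
Jacobian J = [[5·q^2 - q, 10·p·q - p - 2·q + 5], [-10·p·q - q, -5·p^2 - p + 2·q + 2·cos(q)]].
At the point, J = [[48.0000, -82.0000], [93.0000, -55.979985]] (det J = 4938.960720).
Solving J·Δ = −F gives Δ = (-1.1527, 0.8130).
Then the next iterate is (p, q)₁ = (1.8473, -2.1870).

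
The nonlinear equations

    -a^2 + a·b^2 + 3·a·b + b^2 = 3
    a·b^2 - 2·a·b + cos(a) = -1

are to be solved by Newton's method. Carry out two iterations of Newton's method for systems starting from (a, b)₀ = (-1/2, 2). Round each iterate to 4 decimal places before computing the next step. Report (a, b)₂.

At (-1/2, 2): F = (-4.2500, 1.877583).
Jacobian J = [[-2·a + b^2 + 3·b, 2·a·b + 3·a + 2·b], [b^2 - 2·b - sin(a), 2·a·b - 2·a]].
At the point, J = [[11.0000, 0.5000], [0.479426, -1.0000]] (det J = -11.239713).
Solving J·Δ = −F gives Δ = (0.2946, 2.0188).
Then the next iterate is (a, b)₁ = (-0.2054, 4.0188).
Round to (-0.2054, 4.0188) and repeat: F = (7.314815, 0.312538), J = [[28.617953, 5.770477], [8.317112, -1.240123]].
Δ = (-0.1303, -0.6216), so (a, b)₂ = (-0.3357, 3.3972).

(-0.3357, 3.3972)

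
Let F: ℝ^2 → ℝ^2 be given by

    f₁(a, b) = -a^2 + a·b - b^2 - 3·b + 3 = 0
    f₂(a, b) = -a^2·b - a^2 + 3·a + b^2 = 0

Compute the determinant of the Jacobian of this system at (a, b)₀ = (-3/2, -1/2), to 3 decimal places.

7.625

J = [[-2·a + b, a - 2·b - 3], [-2·a·b - 2·a + 3, -a^2 + 2·b]].
At the point, J = [[2.500, -3.500], [4.500, -3.250]].
det J = 7.625.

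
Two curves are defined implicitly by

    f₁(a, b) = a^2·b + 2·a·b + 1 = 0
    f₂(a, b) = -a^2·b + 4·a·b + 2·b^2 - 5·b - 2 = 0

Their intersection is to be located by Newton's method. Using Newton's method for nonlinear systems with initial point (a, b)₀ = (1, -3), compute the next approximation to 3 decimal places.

(0.753, -1.323)

At (1, -3): F = (-8.000, 22.000).
Jacobian J = [[2·a·b + 2·b, a^2 + 2·a], [-2·a·b + 4·b, -a^2 + 4·a + 4·b - 5]].
At the point, J = [[-12.000, 3.000], [-6.000, -14.000]] (det J = 186.000).
Solving J·Δ = −F gives Δ = (-0.247, 1.677).
Then the next iterate is (a, b)₁ = (0.753, -1.323).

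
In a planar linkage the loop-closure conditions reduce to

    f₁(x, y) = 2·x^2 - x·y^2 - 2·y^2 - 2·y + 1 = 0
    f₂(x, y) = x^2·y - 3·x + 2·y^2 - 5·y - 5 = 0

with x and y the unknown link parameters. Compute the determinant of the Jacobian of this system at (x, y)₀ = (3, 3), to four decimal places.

528.0000

J = [[4·x - y^2, -2·x·y - 4·y - 2], [2·x·y - 3, x^2 + 4·y - 5]].
At the point, J = [[3.0000, -32.0000], [15.0000, 16.0000]].
det J = 528.0000.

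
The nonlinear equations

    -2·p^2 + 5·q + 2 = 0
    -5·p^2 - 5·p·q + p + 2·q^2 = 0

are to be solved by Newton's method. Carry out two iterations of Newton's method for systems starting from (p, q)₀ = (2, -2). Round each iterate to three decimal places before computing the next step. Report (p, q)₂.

(0.420, -0.371)

At (2, -2): F = (-16.000, 10.000).
Jacobian J = [[-4·p, 5], [-10·p - 5·q + 1, -5·p + 4·q]].
At the point, J = [[-8.000, 5.000], [-9.000, -18.000]] (det J = 189.000).
Solving J·Δ = −F gives Δ = (-1.259, 1.185).
Then the next iterate is (p, q)₁ = (0.741, -0.815).
Round to (0.741, -0.815) and repeat: F = (-3.17316, 2.34362), J = [[-2.964, 5.000], [-2.335, -6.965]].
Δ = (-0.321, 0.444), so (p, q)₂ = (0.420, -0.371).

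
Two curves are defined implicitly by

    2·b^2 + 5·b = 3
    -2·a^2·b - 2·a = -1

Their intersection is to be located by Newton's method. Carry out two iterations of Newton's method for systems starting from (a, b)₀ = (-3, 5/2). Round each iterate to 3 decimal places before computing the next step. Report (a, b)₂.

At (-3, 5/2): F = (22.000, -38.000).
Jacobian J = [[0, 4·b + 5], [-4·a·b - 2, -2·a^2]].
At the point, J = [[0.000, 15.000], [28.000, -18.000]] (det J = -420.000).
Solving J·Δ = −F gives Δ = (0.414, -1.467).
Then the next iterate is (a, b)₁ = (-2.586, 1.033).
Round to (-2.586, 1.033) and repeat: F = (4.29918, -7.64416), J = [[0.000, 9.132], [8.68535, -13.37479]].
Δ = (0.155, -0.471), so (a, b)₂ = (-2.431, 0.562).

(-2.431, 0.562)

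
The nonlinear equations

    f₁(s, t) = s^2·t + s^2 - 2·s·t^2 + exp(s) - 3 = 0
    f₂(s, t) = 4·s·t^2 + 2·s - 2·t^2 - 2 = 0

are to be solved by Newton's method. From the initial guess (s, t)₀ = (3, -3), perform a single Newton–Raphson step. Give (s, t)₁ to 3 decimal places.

At (3, -3): F = (-54.91446, 94.000).
Jacobian J = [[2·s·t + 2·s - 2·t^2 + exp(s), s^2 - 4·s·t], [4·t^2 + 2, 8·s·t - 4·t]].
At the point, J = [[-9.91446, 45.000], [38.000, -60.000]] (det J = -1115.13222).
Solving J·Δ = −F gives Δ = (-0.839, 1.036).
Then the next iterate is (s, t)₁ = (2.161, -1.964).

(2.161, -1.964)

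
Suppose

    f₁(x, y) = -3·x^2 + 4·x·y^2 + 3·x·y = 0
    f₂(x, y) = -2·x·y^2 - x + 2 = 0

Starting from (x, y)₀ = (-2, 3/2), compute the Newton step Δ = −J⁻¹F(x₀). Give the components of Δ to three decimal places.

At (-2, 3/2): F = (-39.000, 13.000).
Jacobian J = [[-6·x + 4·y^2 + 3·y, 8·x·y + 3·x], [-2·y^2 - 1, -4·x·y]].
At the point, J = [[25.500, -30.000], [-5.500, 12.000]] (det J = 141.000).
Solving J·Δ = −F gives Δ = (0.553, -0.830).

(0.553, -0.830)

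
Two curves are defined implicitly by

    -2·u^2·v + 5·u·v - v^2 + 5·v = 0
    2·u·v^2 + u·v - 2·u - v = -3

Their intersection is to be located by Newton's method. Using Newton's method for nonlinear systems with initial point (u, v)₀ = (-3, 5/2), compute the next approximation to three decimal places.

At (-3, 5/2): F = (-76.250, -38.500).
Jacobian J = [[-4·u·v + 5·v, -2·u^2 + 5·u - 2·v + 5], [2·v^2 + v - 2, 4·u·v + u - 1]].
At the point, J = [[42.500, -33.000], [13.000, -34.000]] (det J = -1016.000).
Solving J·Δ = −F gives Δ = (1.301, -0.635).
Then the next iterate is (u, v)₁ = (-1.699, 1.865).

(-1.699, 1.865)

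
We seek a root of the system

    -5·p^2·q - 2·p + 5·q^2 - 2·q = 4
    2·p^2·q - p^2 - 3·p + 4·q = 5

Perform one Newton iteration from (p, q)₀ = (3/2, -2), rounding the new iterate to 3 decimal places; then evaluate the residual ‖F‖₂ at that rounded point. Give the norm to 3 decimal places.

30.317

At (3/2, -2): F = (39.500, -28.750).
Jacobian J = [[-10·p·q - 2, -5·p^2 + 10·q - 2], [4·p·q - 2·p - 3, 2·p^2 + 4]].
At the point, J = [[28.000, -33.250], [-18.000, 8.500]] (det J = -360.500).
Solving J·Δ = −F gives Δ = (-1.720, -0.261).
Then the next iterate is (p, q)₁ = (-0.220, -2.261).
Re-evaluating at (-0.220, -2.261): F = (27.06977, -13.65126), so ‖F‖₂ = 30.317.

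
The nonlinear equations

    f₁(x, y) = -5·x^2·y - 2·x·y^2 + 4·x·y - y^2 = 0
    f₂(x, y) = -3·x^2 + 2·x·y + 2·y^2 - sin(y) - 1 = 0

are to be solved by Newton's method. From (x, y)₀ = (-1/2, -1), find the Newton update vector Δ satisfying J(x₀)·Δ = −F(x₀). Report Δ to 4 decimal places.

At (-1/2, -1): F = (3.2500, 2.091471).
Jacobian J = [[-10·x·y - 2·y^2 + 4·y, -5·x^2 - 4·x·y + 4·x - 2·y], [-6·x + 2·y, 2·x + 4·y - cos(y)]].
At the point, J = [[-11.0000, -3.2500], [1.0000, -5.540302]] (det J = 64.193325).
Solving J·Δ = −F gives Δ = (0.1746, 0.4090).

(0.1746, 0.4090)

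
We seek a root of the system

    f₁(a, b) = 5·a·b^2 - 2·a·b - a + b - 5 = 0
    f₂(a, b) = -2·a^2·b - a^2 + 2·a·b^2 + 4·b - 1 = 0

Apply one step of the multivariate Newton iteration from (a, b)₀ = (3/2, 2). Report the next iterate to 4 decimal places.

At (3/2, 2): F = (19.5000, 7.7500).
Jacobian J = [[5·b^2 - 2·b - 1, 10·a·b - 2·a + 1], [-4·a·b - 2·a + 2·b^2, -2·a^2 + 4·a·b + 4]].
At the point, J = [[15.0000, 28.0000], [-7.0000, 11.5000]] (det J = 368.5000).
Solving J·Δ = −F gives Δ = (-0.0197, -0.6859).
Then the next iterate is (a, b)₁ = (1.4803, 1.3141).

(1.4803, 1.3141)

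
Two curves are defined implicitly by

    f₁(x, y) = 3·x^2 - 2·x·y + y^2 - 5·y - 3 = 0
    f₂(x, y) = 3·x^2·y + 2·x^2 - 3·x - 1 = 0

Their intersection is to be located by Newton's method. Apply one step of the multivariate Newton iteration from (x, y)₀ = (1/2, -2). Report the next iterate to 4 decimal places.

At (1/2, -2): F = (13.7500, -3.5000).
Jacobian J = [[6·x - 2·y, -2·x + 2·y - 5], [6·x·y + 4·x - 3, 3·x^2]].
At the point, J = [[7.0000, -10.0000], [-7.0000, 0.7500]] (det J = -64.7500).
Solving J·Δ = −F gives Δ = (-0.3813, 1.1081).
Then the next iterate is (x, y)₁ = (0.1187, -0.8919).

(0.1187, -0.8919)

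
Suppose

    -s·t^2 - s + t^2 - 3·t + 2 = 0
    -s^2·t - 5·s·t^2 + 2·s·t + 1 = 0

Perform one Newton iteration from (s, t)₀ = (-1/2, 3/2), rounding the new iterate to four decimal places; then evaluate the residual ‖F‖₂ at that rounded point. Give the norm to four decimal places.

At (-1/2, 3/2): F = (1.3750, 4.7500).
Jacobian J = [[-t^2 - 1, -2·s·t + 2·t - 3], [-2·s·t - 5·t^2 + 2·t, -s^2 - 10·s·t + 2·s]].
At the point, J = [[-3.2500, 1.5000], [-6.7500, 6.2500]] (det J = -10.1875).
Solving J·Δ = −F gives Δ = (0.1442, -0.6043).
Then the next iterate is (s, t)₁ = (-0.3558, 0.8957).
Re-evaluating at (-0.3558, 0.8957): F = (0.756429, 1.676483), so ‖F‖₂ = 1.8392.

1.8392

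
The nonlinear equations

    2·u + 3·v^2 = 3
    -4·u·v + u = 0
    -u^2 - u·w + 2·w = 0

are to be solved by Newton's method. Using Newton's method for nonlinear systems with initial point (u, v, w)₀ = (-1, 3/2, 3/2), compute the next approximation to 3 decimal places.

(-0.283, 1.146, 0.214)

At (-1, 3/2, 3/2): F = (1.750, 5.000, 3.500).
Jacobian J = [[2, 6·v, 0], [-4·v + 1, -4·u, 0], [-2·u - w, 0, -u + 2]].
At the point, J = [[2.000, 9.000, 0.000], [-5.000, 4.000, 0.000], [0.500, 0.000, 3.000]] (det J = 159.000).
Solving J·Δ = −F gives Δ = (0.717, -0.354, -1.286).
Then the next iterate is (u, v, w)₁ = (-0.283, 1.146, 0.214).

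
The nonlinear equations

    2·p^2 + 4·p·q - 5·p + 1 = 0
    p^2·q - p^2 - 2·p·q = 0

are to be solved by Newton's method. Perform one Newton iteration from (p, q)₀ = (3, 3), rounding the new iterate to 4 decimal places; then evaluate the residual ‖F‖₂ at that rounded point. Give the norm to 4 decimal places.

1459.4245

At (3, 3): F = (40.0000, 0.0000).
Jacobian J = [[4·p + 4·q - 5, 4·p], [2·p·q - 2·p - 2·q, p^2 - 2·p]].
At the point, J = [[19.0000, 12.0000], [6.0000, 3.0000]] (det J = -15.0000).
Solving J·Δ = −F gives Δ = (8.0000, -16.0000).
Then the next iterate is (p, q)₁ = (11.0000, -13.0000).
Re-evaluating at (11.0000, -13.0000): F = (-384.0000, -1408.0000), so ‖F‖₂ = 1459.4245.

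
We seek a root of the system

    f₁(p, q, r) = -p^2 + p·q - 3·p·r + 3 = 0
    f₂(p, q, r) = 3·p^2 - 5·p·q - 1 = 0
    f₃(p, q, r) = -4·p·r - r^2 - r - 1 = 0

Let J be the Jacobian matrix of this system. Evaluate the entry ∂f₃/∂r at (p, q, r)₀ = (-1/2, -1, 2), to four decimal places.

-3.0000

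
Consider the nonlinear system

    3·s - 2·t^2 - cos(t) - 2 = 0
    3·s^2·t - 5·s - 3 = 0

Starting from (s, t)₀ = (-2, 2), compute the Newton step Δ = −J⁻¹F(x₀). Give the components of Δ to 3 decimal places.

At (-2, 2): F = (-15.58385, 31.000).
Jacobian J = [[3, -4·t + sin(t)], [6·s·t - 5, 3·s^2]].
At the point, J = [[3.000, -7.09070], [-29.000, 12.000]] (det J = -169.63037).
Solving J·Δ = −F gives Δ = (0.193, -2.116).

(0.193, -2.116)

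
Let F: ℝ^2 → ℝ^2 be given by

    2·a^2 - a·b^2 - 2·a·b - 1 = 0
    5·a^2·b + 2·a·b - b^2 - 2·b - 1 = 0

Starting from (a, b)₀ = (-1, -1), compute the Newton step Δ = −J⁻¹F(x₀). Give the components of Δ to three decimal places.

(0.000, 1.000)

At (-1, -1): F = (0.000, -3.000).
Jacobian J = [[4·a - b^2 - 2·b, -2·a·b - 2·a], [10·a·b + 2·b, 5·a^2 + 2·a - 2·b - 2]].
At the point, J = [[-3.000, 0.000], [8.000, 3.000]] (det J = -9.000).
Solving J·Δ = −F gives Δ = (0.000, 1.000).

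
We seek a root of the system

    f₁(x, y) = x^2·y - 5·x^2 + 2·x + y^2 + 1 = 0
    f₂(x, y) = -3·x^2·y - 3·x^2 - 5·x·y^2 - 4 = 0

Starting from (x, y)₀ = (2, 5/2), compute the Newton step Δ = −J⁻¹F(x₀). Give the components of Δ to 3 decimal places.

At (2, 5/2): F = (1.250, -108.500).
Jacobian J = [[2·x·y - 10·x + 2, x^2 + 2·y], [-6·x·y - 6·x - 5·y^2, -3·x^2 - 10·x·y]].
At the point, J = [[-8.000, 9.000], [-73.250, -62.000]] (det J = 1155.250).
Solving J·Δ = −F gives Δ = (-0.778, -0.831).

(-0.778, -0.831)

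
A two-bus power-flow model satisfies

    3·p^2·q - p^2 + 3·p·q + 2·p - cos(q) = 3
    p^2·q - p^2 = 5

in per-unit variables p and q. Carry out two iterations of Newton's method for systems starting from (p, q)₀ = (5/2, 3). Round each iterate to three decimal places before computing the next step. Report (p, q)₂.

(-2.206, 3.833)

At (5/2, 3): F = (75.48999, 7.500).
Jacobian J = [[6·p·q - 2·p + 3·q + 2, 3·p^2 + 3·p + sin(q)], [2·p·q - 2·p, p^2]].
At the point, J = [[51.000, 26.39112], [10.000, 6.250]] (det J = 54.83880).
Solving J·Δ = −F gives Δ = (-4.994, 6.791).
Then the next iterate is (p, q)₁ = (-2.494, 9.791).
Round to (-2.494, 9.791) and repeat: F = (96.17051, 49.68034), J = [[-110.15152, 10.82002], [-43.84951, 6.22004]].
Δ = (0.288, -5.958), so (p, q)₂ = (-2.206, 3.833).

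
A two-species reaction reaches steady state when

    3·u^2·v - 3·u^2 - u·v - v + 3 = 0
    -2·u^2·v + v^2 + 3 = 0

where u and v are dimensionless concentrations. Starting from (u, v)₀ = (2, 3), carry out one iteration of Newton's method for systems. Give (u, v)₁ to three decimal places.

(1.586, 1.966)

At (2, 3): F = (18.000, -12.000).
Jacobian J = [[6·u·v - 6·u - v, 3·u^2 - u - 1], [-4·u·v, -2·u^2 + 2·v]].
At the point, J = [[21.000, 9.000], [-24.000, -2.000]] (det J = 174.000).
Solving J·Δ = −F gives Δ = (-0.414, -1.034).
Then the next iterate is (u, v)₁ = (1.586, 1.966).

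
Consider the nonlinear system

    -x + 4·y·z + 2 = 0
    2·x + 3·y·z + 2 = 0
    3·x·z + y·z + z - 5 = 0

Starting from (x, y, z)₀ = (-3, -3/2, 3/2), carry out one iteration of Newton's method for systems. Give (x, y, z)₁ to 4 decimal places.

At (-3, -3/2, 3/2): F = (-4.0000, -10.7500, -19.2500).
Jacobian J = [[-1, 4·z, 4·y], [2, 3·z, 3·y], [3·z, z, 3·x + y + 1]].
At the point, J = [[-1.0000, 6.0000, -6.0000], [2.0000, 4.5000, -4.5000], [4.5000, 1.5000, -9.5000]] (det J = 132.0000).
Solving J·Δ = −F gives Δ = (2.8182, 0.5284, -0.6080).
Then the next iterate is (x, y, z)₁ = (-0.1818, -0.9716, 0.8920).

(-0.1818, -0.9716, 0.8920)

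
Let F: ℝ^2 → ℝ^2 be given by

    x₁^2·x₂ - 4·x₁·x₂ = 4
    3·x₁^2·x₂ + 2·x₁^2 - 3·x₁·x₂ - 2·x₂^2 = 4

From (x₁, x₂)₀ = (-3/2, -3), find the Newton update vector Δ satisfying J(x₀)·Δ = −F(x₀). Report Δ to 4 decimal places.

(1.0202, 0.8879)

At (-3/2, -3): F = (-28.7500, -51.2500).
Jacobian J = [[2·x₁·x₂ - 4·x₂, x₁^2 - 4·x₁], [6·x₁·x₂ + 4·x₁ - 3·x₂, 3·x₁^2 - 3·x₁ - 4·x₂]].
At the point, J = [[21.0000, 8.2500], [30.0000, 23.2500]] (det J = 240.7500).
Solving J·Δ = −F gives Δ = (1.0202, 0.8879).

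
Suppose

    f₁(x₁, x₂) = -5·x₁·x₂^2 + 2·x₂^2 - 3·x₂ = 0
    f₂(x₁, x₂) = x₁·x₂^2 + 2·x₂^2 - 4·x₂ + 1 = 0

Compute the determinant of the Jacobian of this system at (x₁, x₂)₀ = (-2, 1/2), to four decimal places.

J = [[-5·x₂^2, -10·x₁·x₂ + 4·x₂ - 3], [x₂^2, 2·x₁·x₂ + 4·x₂ - 4]].
At the point, J = [[-1.2500, 9.0000], [0.2500, -4.0000]].
det J = 2.7500.

2.7500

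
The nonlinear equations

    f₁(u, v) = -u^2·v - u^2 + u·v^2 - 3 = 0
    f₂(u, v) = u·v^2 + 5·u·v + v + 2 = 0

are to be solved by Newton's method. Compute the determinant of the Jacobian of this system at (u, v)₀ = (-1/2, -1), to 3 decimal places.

2.500

J = [[-2·u·v - 2·u + v^2, -u^2 + 2·u·v], [v^2 + 5·v, 2·u·v + 5·u + 1]].
At the point, J = [[1.000, 0.750], [-4.000, -0.500]].
det J = 2.500.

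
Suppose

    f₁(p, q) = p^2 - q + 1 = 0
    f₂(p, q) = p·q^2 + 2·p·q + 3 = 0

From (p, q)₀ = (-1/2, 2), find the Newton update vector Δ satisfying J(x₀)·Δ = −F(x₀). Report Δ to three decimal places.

At (-1/2, 2): F = (-0.750, -1.000).
Jacobian J = [[2·p, -1], [q^2 + 2·q, 2·p·q + 2·p]].
At the point, J = [[-1.000, -1.000], [8.000, -3.000]] (det J = 11.000).
Solving J·Δ = −F gives Δ = (-0.114, -0.636).

(-0.114, -0.636)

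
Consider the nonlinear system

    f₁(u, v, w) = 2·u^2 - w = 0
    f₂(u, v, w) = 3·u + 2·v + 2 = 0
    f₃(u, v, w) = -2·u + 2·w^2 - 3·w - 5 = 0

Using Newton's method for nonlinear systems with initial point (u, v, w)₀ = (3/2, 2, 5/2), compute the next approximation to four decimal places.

(1.2250, -2.8375, 2.8500)

At (3/2, 2, 5/2): F = (2.0000, 10.5000, -3.0000).
Jacobian J = [[4·u, 0, -1], [3, 2, 0], [-2, 0, 4·w - 3]].
At the point, J = [[6.0000, 0.0000, -1.0000], [3.0000, 2.0000, 0.0000], [-2.0000, 0.0000, 7.0000]] (det J = 80.0000).
Solving J·Δ = −F gives Δ = (-0.2750, -4.8375, 0.3500).
Then the next iterate is (u, v, w)₁ = (1.2250, -2.8375, 2.8500).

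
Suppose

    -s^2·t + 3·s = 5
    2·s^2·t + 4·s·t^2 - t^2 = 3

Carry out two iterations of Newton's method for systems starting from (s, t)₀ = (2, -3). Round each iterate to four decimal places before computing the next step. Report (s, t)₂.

(1.1208, -1.6415)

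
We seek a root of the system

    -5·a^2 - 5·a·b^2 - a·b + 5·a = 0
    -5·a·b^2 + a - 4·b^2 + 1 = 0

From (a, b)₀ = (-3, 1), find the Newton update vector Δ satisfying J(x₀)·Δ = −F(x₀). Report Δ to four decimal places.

(1.5857, -0.1208)

At (-3, 1): F = (-42.0000, 9.0000).
Jacobian J = [[-10·a - 5·b^2 - b + 5, -10·a·b - a], [-5·b^2 + 1, -10·a·b - 8·b]].
At the point, J = [[29.0000, 33.0000], [-4.0000, 22.0000]] (det J = 770.0000).
Solving J·Δ = −F gives Δ = (1.5857, -0.1208).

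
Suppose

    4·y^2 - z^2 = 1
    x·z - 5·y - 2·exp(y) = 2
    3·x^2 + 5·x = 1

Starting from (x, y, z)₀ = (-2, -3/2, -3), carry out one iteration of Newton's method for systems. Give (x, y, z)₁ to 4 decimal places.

At (-2, -3/2, -3): F = (-1.0000, 11.053740, 1.0000).
Jacobian J = [[0, 8·y, -2·z], [z, -2·exp(y) - 5, x], [6·x + 5, 0, 0]].
At the point, J = [[0.0000, -12.0000, 6.0000], [-3.0000, -5.446260, -2.0000], [-7.0000, 0.0000, 0.0000]] (det J = -396.742933).
Solving J·Δ = −F gives Δ = (0.1429, 1.0895, 2.3457).
Then the next iterate is (x, y, z)₁ = (-1.8571, -0.4105, -0.6543).

(-1.8571, -0.4105, -0.6543)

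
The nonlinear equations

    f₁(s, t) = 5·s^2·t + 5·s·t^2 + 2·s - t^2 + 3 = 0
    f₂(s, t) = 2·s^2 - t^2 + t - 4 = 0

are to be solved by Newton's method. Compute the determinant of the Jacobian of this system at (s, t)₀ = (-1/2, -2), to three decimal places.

190.500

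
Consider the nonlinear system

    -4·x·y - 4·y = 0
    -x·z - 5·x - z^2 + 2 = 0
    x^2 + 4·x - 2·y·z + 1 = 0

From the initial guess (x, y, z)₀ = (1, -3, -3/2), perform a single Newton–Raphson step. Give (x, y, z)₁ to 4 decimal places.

(0.1786, -1.2321, -1.0625)

At (1, -3, -3/2): F = (24.0000, -3.7500, -3.0000).
Jacobian J = [[-4·y, -4·x - 4, 0], [-z - 5, 0, -x - 2·z], [2·x + 4, -2·z, -2·y]].
At the point, J = [[12.0000, -8.0000, 0.0000], [-3.5000, 0.0000, 2.0000], [6.0000, 3.0000, 6.0000]] (det J = -336.0000).
Solving J·Δ = −F gives Δ = (-0.8214, 1.7679, 0.4375).
Then the next iterate is (x, y, z)₁ = (0.1786, -1.2321, -1.0625).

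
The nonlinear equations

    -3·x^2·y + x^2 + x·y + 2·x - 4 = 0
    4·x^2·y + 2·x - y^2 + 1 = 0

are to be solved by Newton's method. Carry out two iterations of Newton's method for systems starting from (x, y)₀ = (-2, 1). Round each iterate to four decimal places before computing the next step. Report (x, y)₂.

At (-2, 1): F = (-18.0000, 12.0000).
Jacobian J = [[-6·x·y + 2·x + y + 2, -3·x^2 + x], [8·x·y + 2, 4·x^2 - 2·y]].
At the point, J = [[11.0000, -14.0000], [-14.0000, 14.0000]] (det J = -42.0000).
Solving J·Δ = −F gives Δ = (-2.0000, -2.8571).
Then the next iterate is (x, y)₁ = (-4.0000, -1.8571).
Round to (-4.0000, -1.8571) and repeat: F = (100.5692, -129.303220), J = [[-52.4275, -52.0000], [61.4272, 67.7142]].
Δ = (0.2422, 1.6898), so (x, y)₂ = (-3.7578, -0.1673).

(-3.7578, -0.1673)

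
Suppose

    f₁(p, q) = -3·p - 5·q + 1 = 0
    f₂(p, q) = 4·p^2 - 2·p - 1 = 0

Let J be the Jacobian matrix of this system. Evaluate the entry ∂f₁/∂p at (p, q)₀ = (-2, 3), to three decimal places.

-3.000

∂f₁/∂p = -3.
At (-2, 3) this is -3.000.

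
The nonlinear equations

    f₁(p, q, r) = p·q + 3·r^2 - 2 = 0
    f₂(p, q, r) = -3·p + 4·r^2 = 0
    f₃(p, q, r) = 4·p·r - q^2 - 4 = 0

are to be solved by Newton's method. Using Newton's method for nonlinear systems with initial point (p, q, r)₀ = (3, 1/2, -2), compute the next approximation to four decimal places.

At (3, 1/2, -2): F = (11.5000, 7.0000, -28.2500).
Jacobian J = [[q, p, 6·r], [-3, 0, 8·r], [4·r, -2·q, 4·p]].
At the point, J = [[0.5000, 3.0000, -12.0000], [-3.0000, 0.0000, -16.0000], [-8.0000, -1.0000, 12.0000]] (det J = 448.0000).
Solving J·Δ = −F gives Δ = (-2.2411, -0.0290, 0.8577).
Then the next iterate is (p, q, r)₁ = (0.7589, 0.4710, -1.1423).

(0.7589, 0.4710, -1.1423)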